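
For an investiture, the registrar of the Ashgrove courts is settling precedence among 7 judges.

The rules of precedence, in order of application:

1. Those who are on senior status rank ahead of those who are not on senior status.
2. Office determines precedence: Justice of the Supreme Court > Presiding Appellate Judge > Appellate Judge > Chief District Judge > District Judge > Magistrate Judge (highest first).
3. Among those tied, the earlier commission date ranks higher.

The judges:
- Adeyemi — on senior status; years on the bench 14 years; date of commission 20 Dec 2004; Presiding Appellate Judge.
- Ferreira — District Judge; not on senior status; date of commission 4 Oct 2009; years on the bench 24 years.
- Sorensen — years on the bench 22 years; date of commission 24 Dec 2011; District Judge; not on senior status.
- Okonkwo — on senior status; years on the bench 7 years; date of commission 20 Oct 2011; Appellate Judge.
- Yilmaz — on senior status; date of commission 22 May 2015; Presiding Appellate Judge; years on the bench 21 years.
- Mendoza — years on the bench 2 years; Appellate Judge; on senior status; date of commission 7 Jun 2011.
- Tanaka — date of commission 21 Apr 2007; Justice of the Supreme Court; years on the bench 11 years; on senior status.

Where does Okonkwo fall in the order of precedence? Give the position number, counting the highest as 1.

5

By the first rule: Tanaka, Adeyemi, Yilmaz, Mendoza and Okonkwo (each on senior status); then Ferreira and Sorensen (both not on senior status).
Among Tanaka, Adeyemi, Yilmaz, Mendoza and Okonkwo, by office: Tanaka (Justice of the Supreme Court) before Adeyemi and Yilmaz (Presiding Appellate Judge) before Mendoza and Okonkwo (Appellate Judge).
Among Adeyemi and Yilmaz, by date of commission (earlier first): Adeyemi (20 Dec 2004) before Yilmaz (22 May 2015).
Among Mendoza and Okonkwo, by date of commission (earlier first): Mendoza (7 Jun 2011) before Okonkwo (20 Oct 2011).
Ferreira and Sorensen are each District Judge, so the next rule applies.
Among Ferreira and Sorensen, by date of commission (earlier first): Ferreira (4 Oct 2009) before Sorensen (24 Dec 2011).
Order: Tanaka, Adeyemi, Yilmaz, Mendoza, Okonkwo, Ferreira, Sorensen. So position 5.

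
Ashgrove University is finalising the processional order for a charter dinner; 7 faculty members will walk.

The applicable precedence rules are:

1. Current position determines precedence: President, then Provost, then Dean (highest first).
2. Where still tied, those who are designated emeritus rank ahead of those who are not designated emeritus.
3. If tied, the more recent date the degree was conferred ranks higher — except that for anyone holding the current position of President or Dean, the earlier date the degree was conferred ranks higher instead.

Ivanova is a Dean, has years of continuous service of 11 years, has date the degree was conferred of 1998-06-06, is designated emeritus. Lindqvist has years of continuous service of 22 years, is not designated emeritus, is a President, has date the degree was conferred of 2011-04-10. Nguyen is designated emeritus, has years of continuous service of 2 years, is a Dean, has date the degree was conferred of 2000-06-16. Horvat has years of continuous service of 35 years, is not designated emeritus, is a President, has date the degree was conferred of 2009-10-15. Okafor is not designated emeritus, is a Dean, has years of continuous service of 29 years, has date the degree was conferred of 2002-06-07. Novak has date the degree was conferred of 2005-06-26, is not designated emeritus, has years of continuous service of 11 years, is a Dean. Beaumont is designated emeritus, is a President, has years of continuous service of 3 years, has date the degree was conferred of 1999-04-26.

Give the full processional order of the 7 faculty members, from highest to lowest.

Beaumont, Horvat, Lindqvist, Ivanova, Nguyen, Okafor, Novak

By current position: Beaumont, Horvat and Lindqvist (President); then Ivanova, Nguyen, Okafor and Novak (Dean).
Among Beaumont, Horvat and Lindqvist, designated emeritus before not designated emeritus: Beaumont (designated emeritus) before Horvat and Lindqvist (not designated emeritus).
Among Horvat and Lindqvist, by date the degree was conferred (earlier first) (reversed rule for this group): Horvat (2009-10-15) before Lindqvist (2011-04-10).
Among Ivanova, Nguyen, Okafor and Novak, designated emeritus before not designated emeritus: Ivanova and Nguyen (designated emeritus) before Okafor and Novak (not designated emeritus).
Among Ivanova and Nguyen, by date the degree was conferred (earlier first) (reversed rule for this group): Ivanova (1998-06-06) before Nguyen (2000-06-16).
Among Okafor and Novak, by date the degree was conferred (earlier first) (reversed rule for this group): Okafor (2002-06-07) before Novak (2005-06-26).
Full order: Beaumont, Horvat, Lindqvist, Ivanova, Nguyen, Okafor, Novak.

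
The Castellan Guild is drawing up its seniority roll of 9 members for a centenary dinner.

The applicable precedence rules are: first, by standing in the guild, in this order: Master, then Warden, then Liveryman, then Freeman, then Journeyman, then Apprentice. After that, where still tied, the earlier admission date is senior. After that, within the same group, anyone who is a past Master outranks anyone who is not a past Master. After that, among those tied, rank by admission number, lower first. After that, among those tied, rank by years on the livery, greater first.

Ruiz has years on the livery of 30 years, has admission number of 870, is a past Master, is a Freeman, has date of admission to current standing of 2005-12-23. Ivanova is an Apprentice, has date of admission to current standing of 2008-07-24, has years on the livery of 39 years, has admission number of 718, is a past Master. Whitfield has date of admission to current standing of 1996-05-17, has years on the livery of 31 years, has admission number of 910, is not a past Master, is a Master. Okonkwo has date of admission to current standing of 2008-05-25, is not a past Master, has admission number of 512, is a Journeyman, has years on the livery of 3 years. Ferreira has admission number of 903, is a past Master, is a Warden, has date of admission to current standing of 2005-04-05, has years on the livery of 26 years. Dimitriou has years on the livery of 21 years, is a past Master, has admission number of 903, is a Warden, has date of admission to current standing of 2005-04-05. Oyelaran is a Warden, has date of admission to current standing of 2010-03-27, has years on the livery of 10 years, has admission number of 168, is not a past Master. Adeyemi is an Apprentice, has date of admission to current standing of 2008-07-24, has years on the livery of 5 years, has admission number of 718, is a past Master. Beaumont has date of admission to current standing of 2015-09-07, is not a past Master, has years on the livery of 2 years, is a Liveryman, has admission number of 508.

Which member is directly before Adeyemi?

By standing in the guild: Whitfield (Master); then Ferreira, Dimitriou and Oyelaran (Warden); then Beaumont (Liveryman); then Ruiz (Freeman); then Okonkwo (Journeyman); then Ivanova and Adeyemi (Apprentice).
Among Ferreira, Dimitriou and Oyelaran, by date of admission to current standing (earlier first): Ferreira and Dimitriou (2005-04-05) before Oyelaran (2010-03-27).
Ferreira and Dimitriou are each a past Master, so the next rule applies.
Ferreira and Dimitriou both have admission number 903, so the next rule applies.
Among Ferreira and Dimitriou, by years on the livery (higher first): Ferreira (26 years) before Dimitriou (21 years).
Ivanova and Adeyemi both have date of admission to current standing 2008-07-24, so the next rule applies.
Ivanova and Adeyemi are each a past Master, so the next rule applies.
Ivanova and Adeyemi both have admission number 718, so the next rule applies.
Among Ivanova and Adeyemi, by years on the livery (higher first): Ivanova (39 years) before Adeyemi (5 years).
Order: Whitfield, Ferreira, Dimitriou, Oyelaran, Beaumont, Ruiz, Okonkwo, Ivanova, Adeyemi.

Ivanova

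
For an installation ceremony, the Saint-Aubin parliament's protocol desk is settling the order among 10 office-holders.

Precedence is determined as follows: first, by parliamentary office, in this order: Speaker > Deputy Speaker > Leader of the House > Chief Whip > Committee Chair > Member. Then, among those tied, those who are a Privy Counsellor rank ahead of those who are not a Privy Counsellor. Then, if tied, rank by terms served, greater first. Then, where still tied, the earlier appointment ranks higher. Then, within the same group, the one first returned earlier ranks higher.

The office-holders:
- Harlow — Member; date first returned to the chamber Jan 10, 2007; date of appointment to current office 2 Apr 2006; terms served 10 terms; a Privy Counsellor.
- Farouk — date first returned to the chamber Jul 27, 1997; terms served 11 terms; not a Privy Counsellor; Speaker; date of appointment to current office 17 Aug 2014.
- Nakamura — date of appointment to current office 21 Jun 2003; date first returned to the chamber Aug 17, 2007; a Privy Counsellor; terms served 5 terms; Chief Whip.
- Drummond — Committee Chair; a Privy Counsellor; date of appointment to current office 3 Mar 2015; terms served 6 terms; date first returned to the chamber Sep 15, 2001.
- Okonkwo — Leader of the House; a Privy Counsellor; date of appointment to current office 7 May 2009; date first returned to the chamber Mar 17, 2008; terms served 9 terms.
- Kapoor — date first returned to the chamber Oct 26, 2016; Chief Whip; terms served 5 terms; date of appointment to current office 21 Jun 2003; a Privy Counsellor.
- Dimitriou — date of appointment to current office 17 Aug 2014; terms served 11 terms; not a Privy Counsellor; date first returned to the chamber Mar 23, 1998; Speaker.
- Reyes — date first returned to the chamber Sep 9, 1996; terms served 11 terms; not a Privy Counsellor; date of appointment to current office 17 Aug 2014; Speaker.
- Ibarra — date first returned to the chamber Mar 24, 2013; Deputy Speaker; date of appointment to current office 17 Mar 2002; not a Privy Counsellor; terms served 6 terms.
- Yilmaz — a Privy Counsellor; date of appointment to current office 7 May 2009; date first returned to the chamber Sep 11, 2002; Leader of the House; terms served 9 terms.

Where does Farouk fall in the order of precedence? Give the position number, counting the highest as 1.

By parliamentary office: Reyes, Farouk and Dimitriou (Speaker); then Ibarra (Deputy Speaker); then Yilmaz and Okonkwo (Leader of the House); then Nakamura and Kapoor (Chief Whip); then Drummond (Committee Chair); then Harlow (Member).
Reyes, Farouk and Dimitriou are each not a Privy Counsellor, so the next rule applies.
Reyes, Farouk and Dimitriou all have terms served 11 terms, so the next rule applies.
Reyes, Farouk and Dimitriou all have date of appointment to current office 17 Aug 2014, so the next rule applies.
Among Reyes, Farouk and Dimitriou, by date first returned to the chamber (earlier first): Reyes (Sep 9, 1996) before Farouk (Jul 27, 1997) before Dimitriou (Mar 23, 1998).
Yilmaz and Okonkwo are each a Privy Counsellor, so the next rule applies.
Yilmaz and Okonkwo both have terms served 9 terms, so the next rule applies.
Yilmaz and Okonkwo both have date of appointment to current office 7 May 2009, so the next rule applies.
Among Yilmaz and Okonkwo, by date first returned to the chamber (earlier first): Yilmaz (Sep 11, 2002) before Okonkwo (Mar 17, 2008).
Nakamura and Kapoor are each a Privy Counsellor, so the next rule applies.
Nakamura and Kapoor both have terms served 5 terms, so the next rule applies.
Nakamura and Kapoor both have date of appointment to current office 21 Jun 2003, so the next rule applies.
Among Nakamura and Kapoor, by date first returned to the chamber (earlier first): Nakamura (Aug 17, 2007) before Kapoor (Oct 26, 2016).
Order: Reyes, Farouk, Dimitriou, Ibarra, Yilmaz, Okonkwo, Nakamura, Kapoor, Drummond, Harlow. So position 2.

2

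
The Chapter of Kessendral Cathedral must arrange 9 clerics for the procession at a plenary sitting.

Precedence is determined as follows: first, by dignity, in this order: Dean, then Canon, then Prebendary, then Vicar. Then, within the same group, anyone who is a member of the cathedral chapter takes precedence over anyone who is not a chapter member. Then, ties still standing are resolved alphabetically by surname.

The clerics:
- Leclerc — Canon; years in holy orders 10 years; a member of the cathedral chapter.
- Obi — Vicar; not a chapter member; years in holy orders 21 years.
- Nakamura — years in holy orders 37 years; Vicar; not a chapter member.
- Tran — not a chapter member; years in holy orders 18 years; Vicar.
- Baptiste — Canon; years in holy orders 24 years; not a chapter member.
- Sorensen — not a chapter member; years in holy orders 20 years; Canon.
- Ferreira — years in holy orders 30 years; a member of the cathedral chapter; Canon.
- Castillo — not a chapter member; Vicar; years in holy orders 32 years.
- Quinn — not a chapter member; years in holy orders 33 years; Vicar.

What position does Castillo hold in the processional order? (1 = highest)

By dignity: Ferreira, Leclerc, Baptiste and Sorensen (Canon); then Castillo, Nakamura, Obi, Quinn and Tran (Vicar).
Among Ferreira, Leclerc, Baptiste and Sorensen, a member of the cathedral chapter before not a chapter member: Ferreira and Leclerc (a member of the cathedral chapter) before Baptiste and Sorensen (not a chapter member).
Among Ferreira and Leclerc, alphabetically by surname: Ferreira before Leclerc.
Among Baptiste and Sorensen, alphabetically by surname: Baptiste before Sorensen.
Castillo, Nakamura, Obi, Quinn and Tran are each not a chapter member, so the next rule applies.
Among Castillo, Nakamura, Obi, Quinn and Tran, alphabetically by surname: Castillo before Nakamura before Obi before Quinn before Tran.
Order: Ferreira, Leclerc, Baptiste, Sorensen, Castillo, Nakamura, Obi, Quinn, Tran. So position 5.

5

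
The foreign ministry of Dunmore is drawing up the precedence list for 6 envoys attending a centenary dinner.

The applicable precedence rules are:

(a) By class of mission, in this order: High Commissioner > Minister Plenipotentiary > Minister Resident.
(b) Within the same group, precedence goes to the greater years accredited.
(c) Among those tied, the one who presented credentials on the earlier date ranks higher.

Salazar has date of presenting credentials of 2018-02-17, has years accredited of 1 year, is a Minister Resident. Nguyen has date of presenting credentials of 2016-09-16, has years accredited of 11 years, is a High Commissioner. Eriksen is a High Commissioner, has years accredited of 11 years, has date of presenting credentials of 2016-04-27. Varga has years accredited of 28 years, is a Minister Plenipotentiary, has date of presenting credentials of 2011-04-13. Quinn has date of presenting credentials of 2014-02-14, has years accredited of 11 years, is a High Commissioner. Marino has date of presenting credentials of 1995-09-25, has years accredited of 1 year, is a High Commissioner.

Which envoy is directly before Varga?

By class of mission: Quinn, Eriksen, Nguyen and Marino (High Commissioner); then Varga (Minister Plenipotentiary); then Salazar (Minister Resident).
Among Quinn, Eriksen, Nguyen and Marino, by years accredited (higher first): Quinn, Eriksen and Nguyen (11 years) before Marino (1 year).
Among Quinn, Eriksen and Nguyen, by date of presenting credentials (earlier first): Quinn (2014-02-14) before Eriksen (2016-04-27) before Nguyen (2016-09-16).
Order: Quinn, Eriksen, Nguyen, Marino, Varga, Salazar.

Marino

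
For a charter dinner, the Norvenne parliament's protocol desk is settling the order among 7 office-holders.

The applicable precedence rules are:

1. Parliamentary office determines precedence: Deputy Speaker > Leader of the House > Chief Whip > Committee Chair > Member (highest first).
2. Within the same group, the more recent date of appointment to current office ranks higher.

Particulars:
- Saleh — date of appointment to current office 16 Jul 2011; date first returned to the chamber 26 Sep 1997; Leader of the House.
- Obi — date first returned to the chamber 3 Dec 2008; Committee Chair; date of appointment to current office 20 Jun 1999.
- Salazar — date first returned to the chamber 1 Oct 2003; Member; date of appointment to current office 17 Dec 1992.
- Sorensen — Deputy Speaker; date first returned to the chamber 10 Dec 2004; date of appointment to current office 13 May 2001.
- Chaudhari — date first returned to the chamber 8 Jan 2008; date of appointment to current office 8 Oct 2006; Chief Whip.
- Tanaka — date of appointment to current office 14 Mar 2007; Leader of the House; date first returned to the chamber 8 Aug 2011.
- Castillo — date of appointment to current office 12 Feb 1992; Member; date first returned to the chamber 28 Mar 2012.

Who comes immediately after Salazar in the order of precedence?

Castillo

By parliamentary office: Sorensen (Deputy Speaker); then Saleh and Tanaka (Leader of the House); then Chaudhari (Chief Whip); then Obi (Committee Chair); then Salazar and Castillo (Member).
Among Saleh and Tanaka, by date of appointment to current office (later first): Saleh (16 Jul 2011) before Tanaka (14 Mar 2007).
Among Salazar and Castillo, by date of appointment to current office (later first): Salazar (17 Dec 1992) before Castillo (12 Feb 1992).
Order: Sorensen, Saleh, Tanaka, Chaudhari, Obi, Salazar, Castillo.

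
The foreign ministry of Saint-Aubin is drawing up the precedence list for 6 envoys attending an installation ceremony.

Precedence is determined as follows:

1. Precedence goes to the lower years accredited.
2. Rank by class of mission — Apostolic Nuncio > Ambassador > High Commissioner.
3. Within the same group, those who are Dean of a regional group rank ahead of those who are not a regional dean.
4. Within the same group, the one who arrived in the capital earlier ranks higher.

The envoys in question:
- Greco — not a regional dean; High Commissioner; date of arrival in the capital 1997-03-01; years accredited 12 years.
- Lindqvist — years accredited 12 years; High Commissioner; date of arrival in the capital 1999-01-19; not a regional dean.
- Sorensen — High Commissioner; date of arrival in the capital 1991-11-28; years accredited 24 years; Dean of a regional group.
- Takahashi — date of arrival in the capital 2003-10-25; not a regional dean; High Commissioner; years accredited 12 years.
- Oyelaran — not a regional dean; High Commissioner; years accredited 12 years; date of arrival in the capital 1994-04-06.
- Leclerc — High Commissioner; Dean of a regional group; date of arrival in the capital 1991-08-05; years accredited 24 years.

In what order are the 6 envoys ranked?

Oyelaran, Greco, Lindqvist, Takahashi, Leclerc, Sorensen

By years accredited (lower first): Oyelaran, Greco, Lindqvist and Takahashi (each 12 years); then Leclerc and Sorensen (both 24 years).
Oyelaran, Greco, Lindqvist and Takahashi are each High Commissioner, so the next rule applies.
Oyelaran, Greco, Lindqvist and Takahashi are each not a regional dean, so the next rule applies.
Among Oyelaran, Greco, Lindqvist and Takahashi, by date of arrival in the capital (earlier first): Oyelaran (1994-04-06) before Greco (1997-03-01) before Lindqvist (1999-01-19) before Takahashi (2003-10-25).
Leclerc and Sorensen are each High Commissioner, so the next rule applies.
Leclerc and Sorensen are each Dean of a regional group, so the next rule applies.
Among Leclerc and Sorensen, by date of arrival in the capital (earlier first): Leclerc (1991-08-05) before Sorensen (1991-11-28).
Full order: Oyelaran, Greco, Lindqvist, Takahashi, Leclerc, Sorensen.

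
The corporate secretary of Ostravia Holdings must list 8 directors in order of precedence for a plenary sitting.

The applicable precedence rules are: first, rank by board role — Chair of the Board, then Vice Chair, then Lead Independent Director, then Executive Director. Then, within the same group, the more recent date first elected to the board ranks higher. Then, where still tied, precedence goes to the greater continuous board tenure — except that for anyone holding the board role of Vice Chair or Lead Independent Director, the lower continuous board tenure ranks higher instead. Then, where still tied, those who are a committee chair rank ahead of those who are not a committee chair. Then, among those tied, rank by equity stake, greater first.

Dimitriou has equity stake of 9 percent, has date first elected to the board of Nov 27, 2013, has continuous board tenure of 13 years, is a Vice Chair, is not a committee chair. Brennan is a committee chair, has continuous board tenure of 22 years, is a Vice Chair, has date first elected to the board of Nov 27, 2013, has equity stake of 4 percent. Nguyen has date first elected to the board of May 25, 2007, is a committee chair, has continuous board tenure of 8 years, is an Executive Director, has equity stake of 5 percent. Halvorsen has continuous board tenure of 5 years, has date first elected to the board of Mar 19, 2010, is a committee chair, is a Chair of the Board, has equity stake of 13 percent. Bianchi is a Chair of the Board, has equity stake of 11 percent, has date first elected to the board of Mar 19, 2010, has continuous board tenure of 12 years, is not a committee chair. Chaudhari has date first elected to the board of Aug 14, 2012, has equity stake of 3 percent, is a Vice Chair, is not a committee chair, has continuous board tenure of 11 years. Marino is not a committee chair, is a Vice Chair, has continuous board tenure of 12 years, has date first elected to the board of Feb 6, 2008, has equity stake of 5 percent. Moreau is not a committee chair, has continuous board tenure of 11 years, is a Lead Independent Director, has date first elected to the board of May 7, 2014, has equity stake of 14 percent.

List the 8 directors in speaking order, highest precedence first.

Bianchi, Halvorsen, Dimitriou, Brennan, Chaudhari, Marino, Moreau, Nguyen

By board role: Bianchi and Halvorsen (Chair of the Board); then Dimitriou, Brennan, Chaudhari and Marino (Vice Chair); then Moreau (Lead Independent Director); then Nguyen (Executive Director).
Bianchi and Halvorsen both have date first elected to the board Mar 19, 2010, so the next rule applies.
Among Bianchi and Halvorsen, by continuous board tenure (higher first): Bianchi (12 years) before Halvorsen (5 years).
Among Dimitriou, Brennan, Chaudhari and Marino, by date first elected to the board (later first): Dimitriou and Brennan (Nov 27, 2013) before Chaudhari (Aug 14, 2012) before Marino (Feb 6, 2008).
Among Dimitriou and Brennan, by continuous board tenure (lower first) (reversed rule for this group): Dimitriou (13 years) before Brennan (22 years).
Full order: Bianchi, Halvorsen, Dimitriou, Brennan, Chaudhari, Marino, Moreau, Nguyen.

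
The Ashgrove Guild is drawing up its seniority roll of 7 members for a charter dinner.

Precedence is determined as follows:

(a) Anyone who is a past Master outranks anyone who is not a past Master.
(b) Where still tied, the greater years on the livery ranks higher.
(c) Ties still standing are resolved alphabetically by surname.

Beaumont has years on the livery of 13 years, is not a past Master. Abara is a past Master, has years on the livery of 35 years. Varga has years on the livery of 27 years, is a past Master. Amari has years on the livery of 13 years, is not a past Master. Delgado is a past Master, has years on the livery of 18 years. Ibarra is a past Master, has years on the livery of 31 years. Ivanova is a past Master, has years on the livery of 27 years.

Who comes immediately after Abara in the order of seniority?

Ibarra

By the first rule: Abara, Ibarra, Ivanova, Varga and Delgado (each a past Master); then Amari and Beaumont (both not a past Master).
Among Abara, Ibarra, Ivanova, Varga and Delgado, by years on the livery (higher first): Abara (35 years) before Ibarra (31 years) before Ivanova and Varga (27 years) before Delgado (18 years).
Among Ivanova and Varga, alphabetically by surname: Ivanova before Varga.
Amari and Beaumont both have years on the livery 13 years, so the next rule applies.
Among Amari and Beaumont, alphabetically by surname: Amari before Beaumont.
Order: Abara, Ibarra, Ivanova, Varga, Delgado, Amari, Beaumont.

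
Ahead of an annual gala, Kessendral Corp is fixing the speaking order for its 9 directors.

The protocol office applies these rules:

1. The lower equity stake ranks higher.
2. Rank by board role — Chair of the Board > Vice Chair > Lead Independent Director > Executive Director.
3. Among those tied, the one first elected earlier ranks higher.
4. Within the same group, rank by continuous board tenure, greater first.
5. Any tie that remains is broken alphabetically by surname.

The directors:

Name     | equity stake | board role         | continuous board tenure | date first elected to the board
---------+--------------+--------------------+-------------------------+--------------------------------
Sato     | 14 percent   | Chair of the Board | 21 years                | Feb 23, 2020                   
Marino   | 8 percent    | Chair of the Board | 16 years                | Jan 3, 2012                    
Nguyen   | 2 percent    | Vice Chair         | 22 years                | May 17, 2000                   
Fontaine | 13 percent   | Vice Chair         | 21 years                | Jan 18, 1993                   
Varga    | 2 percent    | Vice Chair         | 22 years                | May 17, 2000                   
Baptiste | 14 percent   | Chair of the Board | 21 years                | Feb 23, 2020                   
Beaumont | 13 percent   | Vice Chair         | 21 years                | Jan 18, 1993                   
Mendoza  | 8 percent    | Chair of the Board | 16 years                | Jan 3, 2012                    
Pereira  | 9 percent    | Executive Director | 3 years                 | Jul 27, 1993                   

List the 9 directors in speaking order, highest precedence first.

By equity stake (lower first): Nguyen and Varga (both 2 percent); then Marino and Mendoza (both 8 percent); then Pereira (9 percent); then Beaumont and Fontaine (both 13 percent); then Baptiste and Sato (both 14 percent).
Nguyen and Varga are each Vice Chair, so the next rule applies.
Nguyen and Varga both have date first elected to the board May 17, 2000, so the next rule applies.
Nguyen and Varga both have continuous board tenure 22 years, so the next rule applies.
Among Nguyen and Varga, alphabetically by surname: Nguyen before Varga.
Marino and Mendoza are each Chair of the Board, so the next rule applies.
Marino and Mendoza both have date first elected to the board Jan 3, 2012, so the next rule applies.
Marino and Mendoza both have continuous board tenure 16 years, so the next rule applies.
Among Marino and Mendoza, alphabetically by surname: Marino before Mendoza.
Beaumont and Fontaine are each Vice Chair, so the next rule applies.
Beaumont and Fontaine both have date first elected to the board Jan 18, 1993, so the next rule applies.
Beaumont and Fontaine both have continuous board tenure 21 years, so the next rule applies.
Among Beaumont and Fontaine, alphabetically by surname: Beaumont before Fontaine.
Baptiste and Sato are each Chair of the Board, so the next rule applies.
Baptiste and Sato both have date first elected to the board Feb 23, 2020, so the next rule applies.
Baptiste and Sato both have continuous board tenure 21 years, so the next rule applies.
Among Baptiste and Sato, alphabetically by surname: Baptiste before Sato.
Full order: Nguyen, Varga, Marino, Mendoza, Pereira, Beaumont, Fontaine, Baptiste, Sato.

Nguyen, Varga, Marino, Mendoza, Pereira, Beaumont, Fontaine, Baptiste, Sato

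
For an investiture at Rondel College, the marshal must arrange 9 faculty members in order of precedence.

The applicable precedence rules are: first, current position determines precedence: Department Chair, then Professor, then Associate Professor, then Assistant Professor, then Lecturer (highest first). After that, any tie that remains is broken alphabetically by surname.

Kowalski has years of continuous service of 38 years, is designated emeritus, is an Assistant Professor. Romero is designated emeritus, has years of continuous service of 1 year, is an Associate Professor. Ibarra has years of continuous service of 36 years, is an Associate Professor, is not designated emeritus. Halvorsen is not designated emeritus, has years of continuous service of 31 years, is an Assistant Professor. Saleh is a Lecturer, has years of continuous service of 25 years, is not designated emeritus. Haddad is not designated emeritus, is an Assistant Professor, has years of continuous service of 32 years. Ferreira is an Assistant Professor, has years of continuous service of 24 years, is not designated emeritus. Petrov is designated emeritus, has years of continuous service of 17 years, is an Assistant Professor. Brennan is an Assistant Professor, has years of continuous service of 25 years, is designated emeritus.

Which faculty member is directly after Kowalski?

Petrov

By current position: Ibarra and Romero (Associate Professor); then Brennan, Ferreira, Haddad, Halvorsen, Kowalski and Petrov (Assistant Professor); then Saleh (Lecturer).
Among Ibarra and Romero, alphabetically by surname: Ibarra before Romero.
Among Brennan, Ferreira, Haddad, Halvorsen, Kowalski and Petrov, alphabetically by surname: Brennan before Ferreira before Haddad before Halvorsen before Kowalski before Petrov.
Order: Ibarra, Romero, Brennan, Ferreira, Haddad, Halvorsen, Kowalski, Petrov, Saleh.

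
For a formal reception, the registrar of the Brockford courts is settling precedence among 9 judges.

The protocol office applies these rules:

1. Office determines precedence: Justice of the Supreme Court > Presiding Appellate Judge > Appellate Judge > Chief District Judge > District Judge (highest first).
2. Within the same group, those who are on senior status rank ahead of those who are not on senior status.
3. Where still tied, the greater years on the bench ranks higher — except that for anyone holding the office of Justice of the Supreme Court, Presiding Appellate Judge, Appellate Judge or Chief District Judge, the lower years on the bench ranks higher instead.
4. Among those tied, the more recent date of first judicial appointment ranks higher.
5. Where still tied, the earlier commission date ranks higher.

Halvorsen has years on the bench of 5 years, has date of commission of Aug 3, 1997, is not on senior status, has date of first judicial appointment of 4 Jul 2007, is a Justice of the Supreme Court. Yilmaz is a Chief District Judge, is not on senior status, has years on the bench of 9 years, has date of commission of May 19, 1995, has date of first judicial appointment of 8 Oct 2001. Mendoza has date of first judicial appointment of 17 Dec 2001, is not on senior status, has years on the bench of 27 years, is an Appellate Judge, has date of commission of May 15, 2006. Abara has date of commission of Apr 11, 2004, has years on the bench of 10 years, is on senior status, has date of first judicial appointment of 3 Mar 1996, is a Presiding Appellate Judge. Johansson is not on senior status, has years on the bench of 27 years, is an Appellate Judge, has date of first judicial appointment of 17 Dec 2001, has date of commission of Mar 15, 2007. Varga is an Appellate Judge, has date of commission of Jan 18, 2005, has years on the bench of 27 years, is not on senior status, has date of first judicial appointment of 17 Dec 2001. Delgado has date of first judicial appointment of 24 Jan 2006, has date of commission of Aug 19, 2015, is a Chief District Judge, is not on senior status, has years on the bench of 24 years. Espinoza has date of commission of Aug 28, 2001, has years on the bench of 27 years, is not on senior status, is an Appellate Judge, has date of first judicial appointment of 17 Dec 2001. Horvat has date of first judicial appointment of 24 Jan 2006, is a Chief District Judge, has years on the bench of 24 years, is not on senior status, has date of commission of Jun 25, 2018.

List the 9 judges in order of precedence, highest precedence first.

By office: Halvorsen (Justice of the Supreme Court); then Abara (Presiding Appellate Judge); then Espinoza, Varga, Mendoza and Johansson (Appellate Judge); then Yilmaz, Delgado and Horvat (Chief District Judge).
Espinoza, Varga, Mendoza and Johansson are each not on senior status, so the next rule applies.
Espinoza, Varga, Mendoza and Johansson all have years on the bench 27 years, so the next rule applies.
Espinoza, Varga, Mendoza and Johansson all have date of first judicial appointment 17 Dec 2001, so the next rule applies.
Among Espinoza, Varga, Mendoza and Johansson, by date of commission (earlier first): Espinoza (Aug 28, 2001) before Varga (Jan 18, 2005) before Mendoza (May 15, 2006) before Johansson (Mar 15, 2007).
Yilmaz, Delgado and Horvat are each not on senior status, so the next rule applies.
Among Yilmaz, Delgado and Horvat, by years on the bench (lower first) (reversed rule for this group): Yilmaz (9 years) before Delgado and Horvat (24 years).
Delgado and Horvat both have date of first judicial appointment 24 Jan 2006, so the next rule applies.
Among Delgado and Horvat, by date of commission (earlier first): Delgado (Aug 19, 2015) before Horvat (Jun 25, 2018).
Full order: Halvorsen, Abara, Espinoza, Varga, Mendoza, Johansson, Yilmaz, Delgado, Horvat.

Halvorsen, Abara, Espinoza, Varga, Mendoza, Johansson, Yilmaz, Delgado, Horvat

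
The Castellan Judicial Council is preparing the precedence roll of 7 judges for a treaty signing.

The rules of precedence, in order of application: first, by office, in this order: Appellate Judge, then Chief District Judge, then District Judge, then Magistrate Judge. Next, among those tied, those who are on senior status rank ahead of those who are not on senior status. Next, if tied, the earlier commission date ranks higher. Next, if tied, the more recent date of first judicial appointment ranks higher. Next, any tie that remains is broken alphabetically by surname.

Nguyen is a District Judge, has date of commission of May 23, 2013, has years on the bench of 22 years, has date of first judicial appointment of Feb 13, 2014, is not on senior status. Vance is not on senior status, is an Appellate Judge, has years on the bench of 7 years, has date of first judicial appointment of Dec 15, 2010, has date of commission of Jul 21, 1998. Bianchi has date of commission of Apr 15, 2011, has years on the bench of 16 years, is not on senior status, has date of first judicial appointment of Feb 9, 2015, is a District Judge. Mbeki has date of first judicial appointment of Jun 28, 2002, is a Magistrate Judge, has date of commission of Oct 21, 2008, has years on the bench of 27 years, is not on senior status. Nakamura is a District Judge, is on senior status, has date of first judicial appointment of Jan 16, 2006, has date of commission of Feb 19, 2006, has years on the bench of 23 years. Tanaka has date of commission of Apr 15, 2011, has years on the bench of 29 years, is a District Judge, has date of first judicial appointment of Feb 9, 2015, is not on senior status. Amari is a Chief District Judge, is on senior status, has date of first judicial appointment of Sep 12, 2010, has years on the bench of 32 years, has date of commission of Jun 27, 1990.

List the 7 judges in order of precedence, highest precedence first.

Vance, Amari, Nakamura, Bianchi, Tanaka, Nguyen, Mbeki

By office: Vance (Appellate Judge); then Amari (Chief District Judge); then Nakamura, Bianchi, Tanaka and Nguyen (District Judge); then Mbeki (Magistrate Judge).
Among Nakamura, Bianchi, Tanaka and Nguyen, on senior status before not on senior status: Nakamura (on senior status) before Bianchi, Tanaka and Nguyen (not on senior status).
Among Bianchi, Tanaka and Nguyen, by date of commission (earlier first): Bianchi and Tanaka (Apr 15, 2011) before Nguyen (May 23, 2013).
Bianchi and Tanaka both have date of first judicial appointment Feb 9, 2015, so the next rule applies.
Among Bianchi and Tanaka, alphabetically by surname: Bianchi before Tanaka.
Full order: Vance, Amari, Nakamura, Bianchi, Tanaka, Nguyen, Mbeki.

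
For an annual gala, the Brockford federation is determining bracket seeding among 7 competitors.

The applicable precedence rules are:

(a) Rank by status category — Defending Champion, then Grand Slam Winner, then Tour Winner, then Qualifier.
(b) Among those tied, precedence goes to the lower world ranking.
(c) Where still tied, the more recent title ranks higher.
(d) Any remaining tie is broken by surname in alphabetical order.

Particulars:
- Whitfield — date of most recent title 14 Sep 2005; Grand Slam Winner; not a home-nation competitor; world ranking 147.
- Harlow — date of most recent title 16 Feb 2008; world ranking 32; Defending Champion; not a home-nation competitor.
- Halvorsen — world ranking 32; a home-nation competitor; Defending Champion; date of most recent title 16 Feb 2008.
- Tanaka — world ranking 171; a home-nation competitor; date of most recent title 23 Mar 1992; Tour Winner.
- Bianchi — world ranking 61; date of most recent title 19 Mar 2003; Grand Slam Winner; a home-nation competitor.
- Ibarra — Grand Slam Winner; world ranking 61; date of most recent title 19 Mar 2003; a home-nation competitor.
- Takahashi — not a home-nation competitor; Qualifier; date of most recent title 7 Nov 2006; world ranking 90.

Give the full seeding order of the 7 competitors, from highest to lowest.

Halvorsen, Harlow, Bianchi, Ibarra, Whitfield, Tanaka, Takahashi

By status category: Halvorsen and Harlow (Defending Champion); then Bianchi, Ibarra and Whitfield (Grand Slam Winner); then Tanaka (Tour Winner); then Takahashi (Qualifier).
Halvorsen and Harlow both have world ranking 32, so the next rule applies.
Halvorsen and Harlow both have date of most recent title 16 Feb 2008, so the next rule applies.
Among Halvorsen and Harlow, alphabetically by surname: Halvorsen before Harlow.
Among Bianchi, Ibarra and Whitfield, by world ranking (lower first): Bianchi and Ibarra (61) before Whitfield (147).
Bianchi and Ibarra both have date of most recent title 19 Mar 2003, so the next rule applies.
Among Bianchi and Ibarra, alphabetically by surname: Bianchi before Ibarra.
Full order: Halvorsen, Harlow, Bianchi, Ibarra, Whitfield, Tanaka, Takahashi.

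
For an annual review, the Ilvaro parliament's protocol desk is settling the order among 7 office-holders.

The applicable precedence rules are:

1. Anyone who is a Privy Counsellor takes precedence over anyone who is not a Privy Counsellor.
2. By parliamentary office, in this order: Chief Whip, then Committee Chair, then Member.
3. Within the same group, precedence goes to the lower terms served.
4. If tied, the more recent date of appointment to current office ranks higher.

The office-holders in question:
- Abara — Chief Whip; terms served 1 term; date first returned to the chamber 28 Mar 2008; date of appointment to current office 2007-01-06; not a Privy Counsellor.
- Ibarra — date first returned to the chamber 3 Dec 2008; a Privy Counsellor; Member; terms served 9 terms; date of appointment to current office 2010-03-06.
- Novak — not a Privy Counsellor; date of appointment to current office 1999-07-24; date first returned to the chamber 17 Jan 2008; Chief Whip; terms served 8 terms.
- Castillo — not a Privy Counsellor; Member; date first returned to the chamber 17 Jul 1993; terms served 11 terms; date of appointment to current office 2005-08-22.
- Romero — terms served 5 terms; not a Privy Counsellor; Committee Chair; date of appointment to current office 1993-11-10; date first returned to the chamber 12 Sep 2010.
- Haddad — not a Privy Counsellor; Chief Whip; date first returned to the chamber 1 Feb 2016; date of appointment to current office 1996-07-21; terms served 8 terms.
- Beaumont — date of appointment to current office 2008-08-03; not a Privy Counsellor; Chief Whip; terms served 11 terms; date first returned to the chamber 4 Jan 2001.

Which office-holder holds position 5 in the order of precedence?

Beaumont

By the first rule: Ibarra (a Privy Counsellor); then Abara, Novak, Haddad, Beaumont, Romero and Castillo (each not a Privy Counsellor).
Among Abara, Novak, Haddad, Beaumont, Romero and Castillo, by parliamentary office: Abara, Novak, Haddad and Beaumont (Chief Whip) before Romero (Committee Chair) before Castillo (Member).
Among Abara, Novak, Haddad and Beaumont, by terms served (lower first): Abara (1 term) before Novak and Haddad (8 terms) before Beaumont (11 terms).
Among Novak and Haddad, by date of appointment to current office (later first): Novak (1999-07-24) before Haddad (1996-07-21).
Order: Ibarra, Abara, Novak, Haddad, Beaumont, Romero, Castillo.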